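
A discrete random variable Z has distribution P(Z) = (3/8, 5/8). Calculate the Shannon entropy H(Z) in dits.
0.2873 dits

Shannon entropy is H(X) = -Σ p(x) log p(x).

For P = (3/8, 5/8):
H = -3/8 × log_10(3/8) -5/8 × log_10(5/8)
H = 0.2873 dits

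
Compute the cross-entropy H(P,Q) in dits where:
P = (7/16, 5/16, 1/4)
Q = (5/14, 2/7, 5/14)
0.4774 dits

Cross-entropy: H(P,Q) = -Σ p(x) log q(x)

Alternatively: H(P,Q) = H(P) + D_KL(P||Q)
H(P) = 0.4654 dits
D_KL(P||Q) = 0.0120 dits

H(P,Q) = 0.4654 + 0.0120 = 0.4774 dits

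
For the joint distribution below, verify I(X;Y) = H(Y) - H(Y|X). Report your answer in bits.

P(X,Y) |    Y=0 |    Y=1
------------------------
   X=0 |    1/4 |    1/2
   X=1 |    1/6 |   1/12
I(X;Y) = 0.0616 bits

Mutual information has multiple equivalent forms:
- I(X;Y) = H(X) - H(X|Y)
- I(X;Y) = H(Y) - H(Y|X)
- I(X;Y) = H(X) + H(Y) - H(X,Y)

Computing all quantities:
H(X) = 0.8113, H(Y) = 0.9799, H(X,Y) = 1.7296
H(X|Y) = 0.7497, H(Y|X) = 0.9183

Verification:
H(X) - H(X|Y) = 0.8113 - 0.7497 = 0.0616
H(Y) - H(Y|X) = 0.9799 - 0.9183 = 0.0616
H(X) + H(Y) - H(X,Y) = 0.8113 + 0.9799 - 1.7296 = 0.0616

All forms give I(X;Y) = 0.0616 bits. ✓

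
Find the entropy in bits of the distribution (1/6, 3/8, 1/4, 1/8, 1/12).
2.1352 bits

Shannon entropy is H(X) = -Σ p(x) log p(x).

For P = (1/6, 3/8, 1/4, 1/8, 1/12):
H = -1/6 × log_2(1/6) -3/8 × log_2(3/8) -1/4 × log_2(1/4) -1/8 × log_2(1/8) -1/12 × log_2(1/12)
H = 2.1352 bits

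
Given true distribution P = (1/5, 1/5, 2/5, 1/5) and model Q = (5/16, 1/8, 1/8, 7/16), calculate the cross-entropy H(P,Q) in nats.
1.6456 nats

Cross-entropy: H(P,Q) = -Σ p(x) log q(x)

Alternatively: H(P,Q) = H(P) + D_KL(P||Q)
H(P) = 1.3322 nats
D_KL(P||Q) = 0.3135 nats

H(P,Q) = 1.3322 + 0.3135 = 1.6456 nats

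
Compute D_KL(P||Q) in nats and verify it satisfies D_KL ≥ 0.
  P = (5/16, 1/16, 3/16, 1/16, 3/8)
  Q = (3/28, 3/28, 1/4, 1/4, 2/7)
0.2622 nats

KL divergence satisfies the Gibbs inequality: D_KL(P||Q) ≥ 0 for all distributions P, Q.

D_KL(P||Q) = Σ p(x) log(p(x)/q(x))
Term by term:
  x=0: 5/16 × log_e[(5/16)/(3/28)] = 0.3345
  x=1: 1/16 × log_e[(1/16)/(3/28)] = -0.0337
  x=2: 3/16 × log_e[(3/16)/(1/4)] = -0.0539
  x=3: 1/16 × log_e[(1/16)/(1/4)] = -0.0866
  x=4: 3/8 × log_e[(3/8)/(2/7)] = 0.1020
D_KL(P||Q) = 0.2622 nats

D_KL(P||Q) = 0.2622 ≥ 0 ✓

This non-negativity is a fundamental property: relative entropy cannot be negative because it measures how different Q is from P.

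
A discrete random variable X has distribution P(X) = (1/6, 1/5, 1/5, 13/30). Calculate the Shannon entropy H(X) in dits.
0.5667 dits

Shannon entropy is H(X) = -Σ p(x) log p(x).

For P = (1/6, 1/5, 1/5, 13/30):
H = -1/6 × log_10(1/6) -1/5 × log_10(1/5) -1/5 × log_10(1/5) -13/30 × log_10(13/30)
H = 0.5667 dits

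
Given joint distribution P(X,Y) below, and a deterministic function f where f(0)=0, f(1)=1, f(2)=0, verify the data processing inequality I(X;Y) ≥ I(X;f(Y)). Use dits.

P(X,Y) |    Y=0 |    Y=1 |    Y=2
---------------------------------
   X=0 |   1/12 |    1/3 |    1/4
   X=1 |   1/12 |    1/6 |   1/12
I(X;Y) = 0.0066, I(X;f(Y)) = 0.0000, inequality holds: 0.0066 ≥ 0.0000

Data Processing Inequality: For any Markov chain X → Y → Z, we have I(X;Y) ≥ I(X;Z).

Here Z = f(Y) is a deterministic function of Y, forming X → Y → Z.

Original I(X;Y) = 0.0066 dits

After applying f:
P(X,Z) where Z=f(Y):
- P(X,Z=0) = P(X,Y=0) + P(X,Y=2)
- P(X,Z=1) = P(X,Y=1)

I(X;Z) = I(X;f(Y)) = 0.0000 dits

Verification: 0.0066 ≥ 0.0000 ✓

Information cannot be created by processing; the function f can only lose information about X.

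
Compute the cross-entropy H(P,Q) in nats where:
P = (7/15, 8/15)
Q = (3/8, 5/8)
0.7084 nats

Cross-entropy: H(P,Q) = -Σ p(x) log q(x)

Alternatively: H(P,Q) = H(P) + D_KL(P||Q)
H(P) = 0.6909 nats
D_KL(P||Q) = 0.0175 nats

H(P,Q) = 0.6909 + 0.0175 = 0.7084 nats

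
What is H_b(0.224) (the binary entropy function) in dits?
0.2310 dits

The binary entropy function is:
H(p) = -p log(p) - (1-p) log(1-p)

H(0.224) = -0.224 × log_10(0.224) - 0.776 × log_10(0.776)
H(0.224) = 0.2310 dits

Note: Binary entropy is maximized at p=0.5 (H=1 bit) and minimized at p=0 or p=1 (H=0).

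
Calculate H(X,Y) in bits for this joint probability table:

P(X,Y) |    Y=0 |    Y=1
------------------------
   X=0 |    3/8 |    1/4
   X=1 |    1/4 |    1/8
1.9056 bits

Joint entropy is H(X,Y) = -Σ_{x,y} p(x,y) log p(x,y).

Summing over all non-zero entries:
H(X,Y) = -[3/8·log_2(3/8) + 1/4·log_2(1/4) + 1/4·log_2(1/4) + 1/8·log_2(1/8)]
H(X,Y) = 1.9056 bits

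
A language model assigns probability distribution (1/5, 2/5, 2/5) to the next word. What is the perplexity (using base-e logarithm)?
2.8717

Perplexity is e^H (or exp(H) for natural log).

First, H = -Σ p log p = 1.0549 nats
Perplexity = e^1.0549 = 2.8717

Interpretation: The model's uncertainty is equivalent to choosing uniformly among 2.9 options.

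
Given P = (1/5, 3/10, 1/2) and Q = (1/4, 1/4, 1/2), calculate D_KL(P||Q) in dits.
0.0044 dits

KL divergence: D_KL(P||Q) = Σ p(x) log(p(x)/q(x))

Computing term by term:
  x=0: 1/5 × log_10[(1/5)/(1/4)] = 1/5 × -0.0969 = -0.0194
  x=1: 3/10 × log_10[(3/10)/(1/4)] = 3/10 × 0.0792 = 0.0238
  x=2: 1/2 × log_10[(1/2)/(1/2)] = 1/2 × 0.0000 = 0.0000

D_KL(P||Q) = 0.0044 dits

Note: KL divergence is always non-negative and equals 0 iff P = Q.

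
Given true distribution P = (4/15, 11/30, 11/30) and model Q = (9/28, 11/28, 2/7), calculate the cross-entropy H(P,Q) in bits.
1.5936 bits

Cross-entropy: H(P,Q) = -Σ p(x) log q(x)

Alternatively: H(P,Q) = H(P) + D_KL(P||Q)
H(P) = 1.5700 bits
D_KL(P||Q) = 0.0236 bits

H(P,Q) = 1.5700 + 0.0236 = 1.5936 bits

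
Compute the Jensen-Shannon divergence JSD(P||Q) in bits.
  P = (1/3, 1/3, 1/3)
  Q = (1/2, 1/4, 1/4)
0.0207 bits

Jensen-Shannon divergence is:
JSD(P||Q) = 0.5 × D_KL(P||M) + 0.5 × D_KL(Q||M)
where M = 0.5 × (P + Q) is the mixture distribution.

M = 0.5 × (1/3, 1/3, 1/3) + 0.5 × (1/2, 1/4, 1/4) = (5/12, 7/24, 7/24)

D_KL(P||M) = 0.0211 bits
D_KL(Q||M) = 0.0203 bits

JSD(P||Q) = 0.5 × 0.0211 + 0.5 × 0.0203 = 0.0207 bits

Unlike KL divergence, JSD is symmetric and bounded: 0 ≤ JSD ≤ log(2).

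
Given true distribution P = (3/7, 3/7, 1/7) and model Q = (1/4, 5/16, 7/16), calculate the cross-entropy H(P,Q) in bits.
1.7467 bits

Cross-entropy: H(P,Q) = -Σ p(x) log q(x)

Alternatively: H(P,Q) = H(P) + D_KL(P||Q)
H(P) = 1.4488 bits
D_KL(P||Q) = 0.2979 bits

H(P,Q) = 1.4488 + 0.2979 = 1.7467 bits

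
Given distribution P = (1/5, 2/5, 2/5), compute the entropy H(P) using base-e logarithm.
1.0549 nats

Shannon entropy is H(X) = -Σ p(x) log p(x).

For P = (1/5, 2/5, 2/5):
H = -1/5 × log_e(1/5) -2/5 × log_e(2/5) -2/5 × log_e(2/5)
H = 1.0549 nats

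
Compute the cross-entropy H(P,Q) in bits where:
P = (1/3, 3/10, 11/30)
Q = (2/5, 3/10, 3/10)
1.5986 bits

Cross-entropy: H(P,Q) = -Σ p(x) log q(x)

Alternatively: H(P,Q) = H(P) + D_KL(P||Q)
H(P) = 1.5801 bits
D_KL(P||Q) = 0.0185 bits

H(P,Q) = 1.5801 + 0.0185 = 1.5986 bits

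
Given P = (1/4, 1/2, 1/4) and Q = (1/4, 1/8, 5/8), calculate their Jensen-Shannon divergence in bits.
0.1468 bits

Jensen-Shannon divergence is:
JSD(P||Q) = 0.5 × D_KL(P||M) + 0.5 × D_KL(Q||M)
where M = 0.5 × (P + Q) is the mixture distribution.

M = 0.5 × (1/4, 1/2, 1/4) + 0.5 × (1/4, 1/8, 5/8) = (1/4, 5/16, 7/16)

D_KL(P||M) = 0.1372 bits
D_KL(Q||M) = 0.1564 bits

JSD(P||Q) = 0.5 × 0.1372 + 0.5 × 0.1564 = 0.1468 bits

Unlike KL divergence, JSD is symmetric and bounded: 0 ≤ JSD ≤ log(2).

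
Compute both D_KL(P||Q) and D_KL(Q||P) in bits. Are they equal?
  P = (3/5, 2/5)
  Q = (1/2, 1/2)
D_KL(P||Q) = 0.0290, D_KL(Q||P) = 0.0294

KL divergence is not symmetric: D_KL(P||Q) ≠ D_KL(Q||P) in general.

D_KL(P||Q) = 0.0290 bits
D_KL(Q||P) = 0.0294 bits

No, they are not equal!

This asymmetry is why KL divergence is not a true distance metric.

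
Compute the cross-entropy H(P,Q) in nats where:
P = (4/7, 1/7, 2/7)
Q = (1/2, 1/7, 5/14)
0.9682 nats

Cross-entropy: H(P,Q) = -Σ p(x) log q(x)

Alternatively: H(P,Q) = H(P) + D_KL(P||Q)
H(P) = 0.9557 nats
D_KL(P||Q) = 0.0125 nats

H(P,Q) = 0.9557 + 0.0125 = 0.9682 nats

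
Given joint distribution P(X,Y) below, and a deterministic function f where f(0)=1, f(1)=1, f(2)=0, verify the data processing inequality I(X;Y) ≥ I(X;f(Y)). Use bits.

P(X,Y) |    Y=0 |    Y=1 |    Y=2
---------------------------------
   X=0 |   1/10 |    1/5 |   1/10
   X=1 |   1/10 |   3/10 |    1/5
I(X;Y) = 0.0100, I(X;f(Y)) = 0.0058, inequality holds: 0.0100 ≥ 0.0058

Data Processing Inequality: For any Markov chain X → Y → Z, we have I(X;Y) ≥ I(X;Z).

Here Z = f(Y) is a deterministic function of Y, forming X → Y → Z.

Original I(X;Y) = 0.0100 bits

After applying f:
P(X,Z) where Z=f(Y):
- P(X,Z=0) = P(X,Y=2)
- P(X,Z=1) = P(X,Y=0) + P(X,Y=1)

I(X;Z) = I(X;f(Y)) = 0.0058 bits

Verification: 0.0100 ≥ 0.0058 ✓

Information cannot be created by processing; the function f can only lose information about X.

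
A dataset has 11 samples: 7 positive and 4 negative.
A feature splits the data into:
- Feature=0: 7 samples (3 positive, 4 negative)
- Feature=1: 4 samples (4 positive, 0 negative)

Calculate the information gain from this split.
0.3187 bits

Information Gain = H(Y) - H(Y|Feature)

Before split:
P(positive) = 7/11 = 0.6364
H(Y) = 0.9457 bits

After split:
Feature=0: H = 0.9852 bits (weight = 7/11)
Feature=1: H = 0.0000 bits (weight = 4/11)
H(Y|Feature) = (7/11)×0.9852 + (4/11)×0.0000 = 0.6270 bits

Information Gain = 0.9457 - 0.6270 = 0.3187 bits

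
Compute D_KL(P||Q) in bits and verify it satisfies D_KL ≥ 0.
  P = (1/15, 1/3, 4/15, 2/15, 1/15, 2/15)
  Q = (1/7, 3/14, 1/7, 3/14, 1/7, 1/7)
0.2015 bits

KL divergence satisfies the Gibbs inequality: D_KL(P||Q) ≥ 0 for all distributions P, Q.

D_KL(P||Q) = Σ p(x) log(p(x)/q(x))
Term by term:
  x=0: 1/15 × log_2[(1/15)/(1/7)] = -0.0733
  x=1: 1/3 × log_2[(1/3)/(3/14)] = 0.2125
  x=2: 4/15 × log_2[(4/15)/(1/7)] = 0.2401
  x=3: 2/15 × log_2[(2/15)/(3/14)] = -0.0913
  x=4: 1/15 × log_2[(1/15)/(1/7)] = -0.0733
  x=5: 2/15 × log_2[(2/15)/(1/7)] = -0.0133
D_KL(P||Q) = 0.2015 bits

D_KL(P||Q) = 0.2015 ≥ 0 ✓

This non-negativity is a fundamental property: relative entropy cannot be negative because it measures how different Q is from P.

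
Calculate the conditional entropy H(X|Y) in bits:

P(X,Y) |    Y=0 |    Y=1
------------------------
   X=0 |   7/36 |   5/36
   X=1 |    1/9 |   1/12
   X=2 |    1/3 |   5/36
1.4862 bits

Using the chain rule: H(X|Y) = H(X,Y) - H(Y)

First, compute H(X,Y) = 2.4298 bits

Marginal P(Y) = (23/36, 13/36)
H(Y) = 0.9436 bits

H(X|Y) = H(X,Y) - H(Y) = 2.4298 - 0.9436 = 1.4862 bits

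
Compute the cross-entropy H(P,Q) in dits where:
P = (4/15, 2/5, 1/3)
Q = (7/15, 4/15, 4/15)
0.5092 dits

Cross-entropy: H(P,Q) = -Σ p(x) log q(x)

Alternatively: H(P,Q) = H(P) + D_KL(P||Q)
H(P) = 0.4713 dits
D_KL(P||Q) = 0.0379 dits

H(P,Q) = 0.4713 + 0.0379 = 0.5092 dits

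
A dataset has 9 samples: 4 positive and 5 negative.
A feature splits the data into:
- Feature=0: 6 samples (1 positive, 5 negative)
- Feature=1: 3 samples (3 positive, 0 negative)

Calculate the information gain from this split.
0.5577 bits

Information Gain = H(Y) - H(Y|Feature)

Before split:
P(positive) = 4/9 = 0.4444
H(Y) = 0.9911 bits

After split:
Feature=0: H = 0.6500 bits (weight = 6/9)
Feature=1: H = 0.0000 bits (weight = 3/9)
H(Y|Feature) = (6/9)×0.6500 + (3/9)×0.0000 = 0.4333 bits

Information Gain = 0.9911 - 0.4333 = 0.5577 bits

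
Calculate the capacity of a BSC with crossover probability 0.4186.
0.0192 bits

For a binary symmetric channel (BSC) with error probability p:
Capacity C = 1 - H(p) bits per symbol

where H(p) = -p log₂(p) - (1-p) log₂(1-p) is the binary entropy function.

H(0.4186) = 0.9808 bits
C = 1 - 0.9808 = 0.0192 bits per symbol

This means we can reliably transmit up to 0.0192 bits of information per channel use.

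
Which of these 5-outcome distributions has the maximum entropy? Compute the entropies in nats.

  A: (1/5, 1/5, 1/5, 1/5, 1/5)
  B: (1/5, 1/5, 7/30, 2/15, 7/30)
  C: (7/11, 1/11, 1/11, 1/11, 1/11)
A

For a discrete distribution over n outcomes, entropy is maximized by the uniform distribution.

Computing entropies:
H(A) = 1.6094 nats
H(B) = 1.5916 nats
H(C) = 1.1596 nats

The uniform distribution (where all probabilities equal 1/5) achieves the maximum entropy of log_e(5) = 1.6094 nats.

Distribution A has the highest entropy.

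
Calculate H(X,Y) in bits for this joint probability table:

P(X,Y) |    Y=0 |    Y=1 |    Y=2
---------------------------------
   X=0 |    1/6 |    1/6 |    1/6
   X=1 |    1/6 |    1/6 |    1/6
2.5850 bits

Joint entropy is H(X,Y) = -Σ_{x,y} p(x,y) log p(x,y).

Summing over all non-zero entries:
H(X,Y) = -[1/6·log_2(1/6) + 1/6·log_2(1/6) + 1/6·log_2(1/6) + 1/6·log_2(1/6) + 1/6·log_2(1/6) + 1/6·log_2(1/6)]
H(X,Y) = 2.5850 bits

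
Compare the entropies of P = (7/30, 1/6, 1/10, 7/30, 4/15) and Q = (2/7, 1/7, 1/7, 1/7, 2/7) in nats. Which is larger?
P

Computing entropies in nats:
H(P) = 1.5605
H(Q) = 1.5498

Distribution P has higher entropy.

Intuition: The distribution closer to uniform (more spread out) has higher entropy.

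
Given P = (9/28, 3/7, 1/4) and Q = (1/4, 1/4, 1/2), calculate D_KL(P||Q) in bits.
0.1998 bits

KL divergence: D_KL(P||Q) = Σ p(x) log(p(x)/q(x))

Computing term by term:
  x=0: 9/28 × log_2[(9/28)/(1/4)] = 9/28 × 0.3626 = 0.1165
  x=1: 3/7 × log_2[(3/7)/(1/4)] = 3/7 × 0.7776 = 0.3333
  x=2: 1/4 × log_2[(1/4)/(1/2)] = 1/4 × -1.0000 = -0.2500

D_KL(P||Q) = 0.1998 bits

Note: KL divergence is always non-negative and equals 0 iff P = Q.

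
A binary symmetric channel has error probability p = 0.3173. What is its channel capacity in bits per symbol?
0.0986 bits

For a binary symmetric channel (BSC) with error probability p:
Capacity C = 1 - H(p) bits per symbol

where H(p) = -p log₂(p) - (1-p) log₂(1-p) is the binary entropy function.

H(0.3173) = 0.9014 bits
C = 1 - 0.9014 = 0.0986 bits per symbol

This means we can reliably transmit up to 0.0986 bits of information per channel use.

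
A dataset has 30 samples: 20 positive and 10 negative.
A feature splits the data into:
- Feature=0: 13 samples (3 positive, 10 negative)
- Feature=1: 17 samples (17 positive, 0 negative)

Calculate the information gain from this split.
0.5806 bits

Information Gain = H(Y) - H(Y|Feature)

Before split:
P(positive) = 20/30 = 0.6667
H(Y) = 0.9183 bits

After split:
Feature=0: H = 0.7793 bits (weight = 13/30)
Feature=1: H = 0.0000 bits (weight = 17/30)
H(Y|Feature) = (13/30)×0.7793 + (17/30)×0.0000 = 0.3377 bits

Information Gain = 0.9183 - 0.3377 = 0.5806 bits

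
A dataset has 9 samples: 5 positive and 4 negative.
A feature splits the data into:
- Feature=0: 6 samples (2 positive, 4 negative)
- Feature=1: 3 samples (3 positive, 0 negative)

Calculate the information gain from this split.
0.3789 bits

Information Gain = H(Y) - H(Y|Feature)

Before split:
P(positive) = 5/9 = 0.5556
H(Y) = 0.9911 bits

After split:
Feature=0: H = 0.9183 bits (weight = 6/9)
Feature=1: H = 0.0000 bits (weight = 3/9)
H(Y|Feature) = (6/9)×0.9183 + (3/9)×0.0000 = 0.6122 bits

Information Gain = 0.9911 - 0.6122 = 0.3789 bits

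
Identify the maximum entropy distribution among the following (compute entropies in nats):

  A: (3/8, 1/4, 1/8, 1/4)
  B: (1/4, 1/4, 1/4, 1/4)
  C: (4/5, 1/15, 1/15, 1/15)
B

For a discrete distribution over n outcomes, entropy is maximized by the uniform distribution.

Computing entropies:
H(A) = 1.3209 nats
H(B) = 1.3863 nats
H(C) = 0.7201 nats

The uniform distribution (where all probabilities equal 1/4) achieves the maximum entropy of log_e(4) = 1.3863 nats.

Distribution B has the highest entropy.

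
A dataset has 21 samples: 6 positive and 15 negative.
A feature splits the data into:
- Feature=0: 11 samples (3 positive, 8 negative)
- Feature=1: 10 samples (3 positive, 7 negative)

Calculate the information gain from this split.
0.0007 bits

Information Gain = H(Y) - H(Y|Feature)

Before split:
P(positive) = 6/21 = 0.2857
H(Y) = 0.8631 bits

After split:
Feature=0: H = 0.8454 bits (weight = 11/21)
Feature=1: H = 0.8813 bits (weight = 10/21)
H(Y|Feature) = (11/21)×0.8454 + (10/21)×0.8813 = 0.8625 bits

Information Gain = 0.8631 - 0.8625 = 0.0007 bits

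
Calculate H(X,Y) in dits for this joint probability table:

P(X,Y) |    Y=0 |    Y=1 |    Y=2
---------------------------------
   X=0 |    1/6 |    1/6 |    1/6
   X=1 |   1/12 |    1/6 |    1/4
0.7592 dits

Joint entropy is H(X,Y) = -Σ_{x,y} p(x,y) log p(x,y).

Summing over all non-zero entries:
H(X,Y) = -[1/6·log_10(1/6) + 1/6·log_10(1/6) + 1/6·log_10(1/6) + 1/12·log_10(1/12) + 1/6·log_10(1/6) + 1/4·log_10(1/4)]
H(X,Y) = 0.7592 dits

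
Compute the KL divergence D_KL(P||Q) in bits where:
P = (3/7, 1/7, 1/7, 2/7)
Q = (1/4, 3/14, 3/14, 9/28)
0.1176 bits

KL divergence: D_KL(P||Q) = Σ p(x) log(p(x)/q(x))

Computing term by term:
  x=0: 3/7 × log_2[(3/7)/(1/4)] = 3/7 × 0.7776 = 0.3333
  x=1: 1/7 × log_2[(1/7)/(3/14)] = 1/7 × -0.5850 = -0.0836
  x=2: 1/7 × log_2[(1/7)/(3/14)] = 1/7 × -0.5850 = -0.0836
  x=3: 2/7 × log_2[(2/7)/(9/28)] = 2/7 × -0.1699 = -0.0486

D_KL(P||Q) = 0.1176 bits

Note: KL divergence is always non-negative and equals 0 iff P = Q.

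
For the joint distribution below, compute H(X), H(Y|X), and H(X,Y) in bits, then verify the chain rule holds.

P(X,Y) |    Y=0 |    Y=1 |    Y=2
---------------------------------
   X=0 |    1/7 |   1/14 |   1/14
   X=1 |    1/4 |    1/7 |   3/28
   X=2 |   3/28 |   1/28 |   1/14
H(X,Y) = 2.9802, H(X) = 1.4926, H(Y|X) = 1.4876 (all in bits)

Chain rule: H(X,Y) = H(X) + H(Y|X)

Left side — joint entropy directly:
H(X,Y) = -Σ p(x,y) log p(x,y) = 2.9802 bits

Right side — compute H(Y|X) from the conditional distributions:
P(X) = (2/7, 1/2, 3/14), so H(X) = 1.4926 bits
H(Y|X) = Σ_x P(X=x) · H(Y|X=x):
  P(Y|X=0) = (1/2, 1/4, 1/4), H(Y|X=0) = 1.5000, weight P(X=0) = 2/7
  P(Y|X=1) = (1/2, 2/7, 3/14), H(Y|X=1) = 1.4926, weight P(X=1) = 1/2
  P(Y|X=2) = (1/2, 1/6, 1/3), H(Y|X=2) = 1.4591, weight P(X=2) = 3/14
H(Y|X) = 1.4876 bits

H(X) + H(Y|X) = 1.4926 + 1.4876 = 2.9802 bits

Both sides equal 2.9802 bits. ✓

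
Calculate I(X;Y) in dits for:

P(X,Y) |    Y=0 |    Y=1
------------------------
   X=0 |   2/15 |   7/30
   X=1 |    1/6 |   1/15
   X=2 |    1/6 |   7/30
0.0171 dits

Mutual information: I(X;Y) = H(X) + H(Y) - H(X,Y)

Marginals:
P(X) = (11/30, 7/30, 2/5), H(X) = 0.4664 dits
P(Y) = (7/15, 8/15), H(Y) = 0.3001 dits

Joint entropy: H(X,Y) = 0.7494 dits

I(X;Y) = 0.4664 + 0.3001 - 0.7494 = 0.0171 dits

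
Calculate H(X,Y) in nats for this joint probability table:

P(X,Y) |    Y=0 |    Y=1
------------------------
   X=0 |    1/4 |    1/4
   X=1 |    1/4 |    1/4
1.3863 nats

Joint entropy is H(X,Y) = -Σ_{x,y} p(x,y) log p(x,y).

Summing over all non-zero entries:
H(X,Y) = -[1/4·log_e(1/4) + 1/4·log_e(1/4) + 1/4·log_e(1/4) + 1/4·log_e(1/4)]
H(X,Y) = 1.3863 nats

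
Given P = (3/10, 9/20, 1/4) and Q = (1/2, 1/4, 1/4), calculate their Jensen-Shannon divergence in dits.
0.0118 dits

Jensen-Shannon divergence is:
JSD(P||Q) = 0.5 × D_KL(P||M) + 0.5 × D_KL(Q||M)
where M = 0.5 × (P + Q) is the mixture distribution.

M = 0.5 × (3/10, 9/20, 1/4) + 0.5 × (1/2, 1/4, 1/4) = (2/5, 7/20, 1/4)

D_KL(P||M) = 0.0116 dits
D_KL(Q||M) = 0.0119 dits

JSD(P||Q) = 0.5 × 0.0116 + 0.5 × 0.0119 = 0.0118 dits

Unlike KL divergence, JSD is symmetric and bounded: 0 ≤ JSD ≤ log(2).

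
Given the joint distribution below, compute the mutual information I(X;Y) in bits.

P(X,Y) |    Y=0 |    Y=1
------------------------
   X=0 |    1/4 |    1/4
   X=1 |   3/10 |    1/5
0.0073 bits

Mutual information: I(X;Y) = H(X) + H(Y) - H(X,Y)

Marginals:
P(X) = (1/2, 1/2), H(X) = 1.0000 bits
P(Y) = (11/20, 9/20), H(Y) = 0.9928 bits

Joint entropy: H(X,Y) = 1.9855 bits

I(X;Y) = 1.0000 + 0.9928 - 1.9855 = 0.0073 bits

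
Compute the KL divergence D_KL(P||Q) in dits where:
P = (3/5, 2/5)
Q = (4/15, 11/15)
0.1060 dits

KL divergence: D_KL(P||Q) = Σ p(x) log(p(x)/q(x))

Computing term by term:
  x=0: 3/5 × log_10[(3/5)/(4/15)] = 3/5 × 0.3522 = 0.2113
  x=1: 2/5 × log_10[(2/5)/(11/15)] = 2/5 × -0.2632 = -0.1053

D_KL(P||Q) = 0.1060 dits

Note: KL divergence is always non-negative and equals 0 iff P = Q.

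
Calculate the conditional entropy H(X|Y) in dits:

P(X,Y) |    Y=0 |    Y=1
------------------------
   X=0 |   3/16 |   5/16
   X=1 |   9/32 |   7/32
0.2933 dits

Using the chain rule: H(X|Y) = H(X,Y) - H(Y)

First, compute H(X,Y) = 0.5935 dits

Marginal P(Y) = (15/32, 17/32)
H(Y) = 0.3002 dits

H(X|Y) = H(X,Y) - H(Y) = 0.5935 - 0.3002 = 0.2933 dits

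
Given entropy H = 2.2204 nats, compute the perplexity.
9.2110

Perplexity is e^H (or exp(H) for natural log).

H = 2.2204 nats
Perplexity = e^2.2204 = 9.2110

Interpretation: The model's uncertainty is equivalent to choosing uniformly among 9.2 options.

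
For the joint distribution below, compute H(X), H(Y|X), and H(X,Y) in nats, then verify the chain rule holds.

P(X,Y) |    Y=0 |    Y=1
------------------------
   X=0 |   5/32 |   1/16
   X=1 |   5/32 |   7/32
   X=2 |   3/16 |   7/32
H(X,Y) = 1.7322, H(X) = 1.0662, H(Y|X) = 0.6660 (all in nats)

Chain rule: H(X,Y) = H(X) + H(Y|X)

Left side — joint entropy directly:
H(X,Y) = -Σ p(x,y) log p(x,y) = 1.7322 nats

Right side — compute H(Y|X) from the conditional distributions:
P(X) = (7/32, 3/8, 13/32), so H(X) = 1.0662 nats
H(Y|X) = Σ_x P(X=x) · H(Y|X=x):
  P(Y|X=0) = (5/7, 2/7), H(Y|X=0) = 0.5983, weight P(X=0) = 7/32
  P(Y|X=1) = (5/12, 7/12), H(Y|X=1) = 0.6792, weight P(X=1) = 3/8
  P(Y|X=2) = (6/13, 7/13), H(Y|X=2) = 0.6902, weight P(X=2) = 13/32
H(Y|X) = 0.6660 nats

H(X) + H(Y|X) = 1.0662 + 0.6660 = 1.7322 nats

Both sides equal 1.7322 nats. ✓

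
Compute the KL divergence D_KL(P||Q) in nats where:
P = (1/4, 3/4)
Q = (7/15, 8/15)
0.0997 nats

KL divergence: D_KL(P||Q) = Σ p(x) log(p(x)/q(x))

Computing term by term:
  x=0: 1/4 × log_e[(1/4)/(7/15)] = 1/4 × -0.6242 = -0.1560
  x=1: 3/4 × log_e[(3/4)/(8/15)] = 3/4 × 0.3409 = 0.2557

D_KL(P||Q) = 0.0997 nats

Note: KL divergence is always non-negative and equals 0 iff P = Q.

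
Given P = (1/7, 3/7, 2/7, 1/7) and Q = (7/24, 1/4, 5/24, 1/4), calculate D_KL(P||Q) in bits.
0.2010 bits

KL divergence: D_KL(P||Q) = Σ p(x) log(p(x)/q(x))

Computing term by term:
  x=0: 1/7 × log_2[(1/7)/(7/24)] = 1/7 × -1.0297 = -0.1471
  x=1: 3/7 × log_2[(3/7)/(1/4)] = 3/7 × 0.7776 = 0.3333
  x=2: 2/7 × log_2[(2/7)/(5/24)] = 2/7 × 0.4557 = 0.1302
  x=3: 1/7 × log_2[(1/7)/(1/4)] = 1/7 × -0.8074 = -0.1153

D_KL(P||Q) = 0.2010 bits

Note: KL divergence is always non-negative and equals 0 iff P = Q.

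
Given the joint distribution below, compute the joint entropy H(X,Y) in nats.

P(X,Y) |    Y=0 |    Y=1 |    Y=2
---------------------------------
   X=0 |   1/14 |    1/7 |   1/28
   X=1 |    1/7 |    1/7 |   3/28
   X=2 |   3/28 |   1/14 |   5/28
2.1162 nats

Joint entropy is H(X,Y) = -Σ_{x,y} p(x,y) log p(x,y).

Summing over all non-zero entries:
H(X,Y) = -[1/14·log_e(1/14) + 1/7·log_e(1/7) + 1/28·log_e(1/28) + 1/7·log_e(1/7) + 1/7·log_e(1/7) + 3/28·log_e(3/28) + 3/28·log_e(3/28) + 1/14·log_e(1/14) + 5/28·log_e(5/28)]
H(X,Y) = 2.1162 nats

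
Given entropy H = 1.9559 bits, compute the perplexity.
3.8796

Perplexity is 2^H (or exp(H) for natural log).

H = 1.9559 bits
Perplexity = 2^1.9559 = 3.8796

Interpretation: The model's uncertainty is equivalent to choosing uniformly among 3.9 options.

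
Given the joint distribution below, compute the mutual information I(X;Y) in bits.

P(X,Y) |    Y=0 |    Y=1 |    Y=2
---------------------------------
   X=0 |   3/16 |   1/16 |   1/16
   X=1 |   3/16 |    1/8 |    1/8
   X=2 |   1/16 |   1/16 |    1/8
0.0617 bits

Mutual information: I(X;Y) = H(X) + H(Y) - H(X,Y)

Marginals:
P(X) = (5/16, 7/16, 1/4), H(X) = 1.5462 bits
P(Y) = (7/16, 1/4, 5/16), H(Y) = 1.5462 bits

Joint entropy: H(X,Y) = 3.0306 bits

I(X;Y) = 1.5462 + 1.5462 - 3.0306 = 0.0617 bits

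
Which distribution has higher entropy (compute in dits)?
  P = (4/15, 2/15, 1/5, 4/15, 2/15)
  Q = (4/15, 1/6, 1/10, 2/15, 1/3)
P

Computing entropies in dits:
H(P) = 0.6793
H(Q) = 0.6585

Distribution P has higher entropy.

Intuition: The distribution closer to uniform (more spread out) has higher entropy.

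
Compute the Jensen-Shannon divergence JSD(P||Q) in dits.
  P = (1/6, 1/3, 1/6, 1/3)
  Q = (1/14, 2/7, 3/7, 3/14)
0.0204 dits

Jensen-Shannon divergence is:
JSD(P||Q) = 0.5 × D_KL(P||M) + 0.5 × D_KL(Q||M)
where M = 0.5 × (P + Q) is the mixture distribution.

M = 0.5 × (1/6, 1/3, 1/6, 1/3) + 0.5 × (1/14, 2/7, 3/7, 3/14) = (0.119048, 0.309524, 0.297619, 0.27381)

D_KL(P||M) = 0.0216 dits
D_KL(Q||M) = 0.0193 dits

JSD(P||Q) = 0.5 × 0.0216 + 0.5 × 0.0193 = 0.0204 dits

Unlike KL divergence, JSD is symmetric and bounded: 0 ≤ JSD ≤ log(2).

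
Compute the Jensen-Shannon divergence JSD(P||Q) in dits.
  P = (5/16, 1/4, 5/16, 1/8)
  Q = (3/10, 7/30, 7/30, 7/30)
0.0050 dits

Jensen-Shannon divergence is:
JSD(P||Q) = 0.5 × D_KL(P||M) + 0.5 × D_KL(Q||M)
where M = 0.5 × (P + Q) is the mixture distribution.

M = 0.5 × (5/16, 1/4, 5/16, 1/8) + 0.5 × (3/10, 7/30, 7/30, 7/30) = (0.30625, 0.241667, 0.272917, 0.179167)

D_KL(P||M) = 0.0053 dits
D_KL(Q||M) = 0.0046 dits

JSD(P||Q) = 0.5 × 0.0053 + 0.5 × 0.0046 = 0.0050 dits

Unlike KL divergence, JSD is symmetric and bounded: 0 ≤ JSD ≤ log(2).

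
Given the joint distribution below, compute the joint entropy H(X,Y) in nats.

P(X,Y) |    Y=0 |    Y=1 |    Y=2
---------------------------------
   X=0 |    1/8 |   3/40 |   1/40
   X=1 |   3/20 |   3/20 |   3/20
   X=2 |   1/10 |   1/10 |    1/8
2.1206 nats

Joint entropy is H(X,Y) = -Σ_{x,y} p(x,y) log p(x,y).

Summing over all non-zero entries:
H(X,Y) = -[1/8·log_e(1/8) + 3/40·log_e(3/40) + 1/40·log_e(1/40) + 3/20·log_e(3/20) + 3/20·log_e(3/20) + 3/20·log_e(3/20) + 1/10·log_e(1/10) + 1/10·log_e(1/10) + 1/8·log_e(1/8)]
H(X,Y) = 2.1206 nats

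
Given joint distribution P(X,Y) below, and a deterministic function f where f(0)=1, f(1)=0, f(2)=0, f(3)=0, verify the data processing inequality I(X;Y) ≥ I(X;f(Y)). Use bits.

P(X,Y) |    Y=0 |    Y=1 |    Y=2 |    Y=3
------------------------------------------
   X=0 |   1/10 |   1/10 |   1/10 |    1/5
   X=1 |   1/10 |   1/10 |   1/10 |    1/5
I(X;Y) = 0.0000, I(X;f(Y)) = 0.0000, inequality holds: 0.0000 ≥ 0.0000

Data Processing Inequality: For any Markov chain X → Y → Z, we have I(X;Y) ≥ I(X;Z).

Here Z = f(Y) is a deterministic function of Y, forming X → Y → Z.

Original I(X;Y) = 0.0000 bits

After applying f:
P(X,Z) where Z=f(Y):
- P(X,Z=0) = P(X,Y=1) + P(X,Y=2) + P(X,Y=3)
- P(X,Z=1) = P(X,Y=0)

I(X;Z) = I(X;f(Y)) = 0.0000 bits

Verification: 0.0000 ≥ 0.0000 ✓

Information cannot be created by processing; the function f can only lose information about X.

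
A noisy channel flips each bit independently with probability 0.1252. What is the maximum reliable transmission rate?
0.4559 bits

For a binary symmetric channel (BSC) with error probability p:
Capacity C = 1 - H(p) bits per symbol

where H(p) = -p log₂(p) - (1-p) log₂(1-p) is the binary entropy function.

H(0.1252) = 0.5441 bits
C = 1 - 0.5441 = 0.4559 bits per symbol

This means we can reliably transmit up to 0.4559 bits of information per channel use.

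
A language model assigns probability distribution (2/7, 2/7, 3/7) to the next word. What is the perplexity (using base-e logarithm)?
2.9417

Perplexity is e^H (or exp(H) for natural log).

First, H = -Σ p log p = 1.0790 nats
Perplexity = e^1.0790 = 2.9417

Interpretation: The model's uncertainty is equivalent to choosing uniformly among 2.9 options.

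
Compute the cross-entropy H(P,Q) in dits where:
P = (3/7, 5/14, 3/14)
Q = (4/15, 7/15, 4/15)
0.4872 dits

Cross-entropy: H(P,Q) = -Σ p(x) log q(x)

Alternatively: H(P,Q) = H(P) + D_KL(P||Q)
H(P) = 0.4608 dits
D_KL(P||Q) = 0.0265 dits

H(P,Q) = 0.4608 + 0.0265 = 0.4872 dits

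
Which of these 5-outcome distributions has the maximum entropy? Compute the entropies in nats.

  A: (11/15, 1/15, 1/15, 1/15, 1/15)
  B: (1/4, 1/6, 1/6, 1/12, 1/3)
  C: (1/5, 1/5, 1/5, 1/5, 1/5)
C

For a discrete distribution over n outcomes, entropy is maximized by the uniform distribution.

Computing entropies:
H(A) = 0.9496 nats
H(B) = 1.5171 nats
H(C) = 1.6094 nats

The uniform distribution (where all probabilities equal 1/5) achieves the maximum entropy of log_e(5) = 1.6094 nats.

Distribution C has the highest entropy.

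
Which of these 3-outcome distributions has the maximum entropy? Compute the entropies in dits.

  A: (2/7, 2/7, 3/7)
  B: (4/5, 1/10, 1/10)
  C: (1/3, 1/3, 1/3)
C

For a discrete distribution over n outcomes, entropy is maximized by the uniform distribution.

Computing entropies:
H(A) = 0.4686 dits
H(B) = 0.2775 dits
H(C) = 0.4771 dits

The uniform distribution (where all probabilities equal 1/3) achieves the maximum entropy of log_10(3) = 0.4771 dits.

Distribution C has the highest entropy.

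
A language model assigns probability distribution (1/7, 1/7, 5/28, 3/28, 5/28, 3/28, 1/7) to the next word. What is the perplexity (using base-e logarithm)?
6.8748

Perplexity is e^H (or exp(H) for natural log).

First, H = -Σ p log p = 1.9279 nats
Perplexity = e^1.9279 = 6.8748

Interpretation: The model's uncertainty is equivalent to choosing uniformly among 6.9 options.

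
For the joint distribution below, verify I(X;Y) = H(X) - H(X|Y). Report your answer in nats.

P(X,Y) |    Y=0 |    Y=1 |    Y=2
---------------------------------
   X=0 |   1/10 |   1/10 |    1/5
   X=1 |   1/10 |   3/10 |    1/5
I(X;Y) = 0.0322 nats

Mutual information has multiple equivalent forms:
- I(X;Y) = H(X) - H(X|Y)
- I(X;Y) = H(Y) - H(Y|X)
- I(X;Y) = H(X) + H(Y) - H(X,Y)

Computing all quantities:
H(X) = 0.6730, H(Y) = 1.0549, H(X,Y) = 1.6957
H(X|Y) = 0.6408, H(Y|X) = 1.0227

Verification:
H(X) - H(X|Y) = 0.6730 - 0.6408 = 0.0322
H(Y) - H(Y|X) = 1.0549 - 1.0227 = 0.0322
H(X) + H(Y) - H(X,Y) = 0.6730 + 1.0549 - 1.6957 = 0.0322

All forms give I(X;Y) = 0.0322 nats. ✓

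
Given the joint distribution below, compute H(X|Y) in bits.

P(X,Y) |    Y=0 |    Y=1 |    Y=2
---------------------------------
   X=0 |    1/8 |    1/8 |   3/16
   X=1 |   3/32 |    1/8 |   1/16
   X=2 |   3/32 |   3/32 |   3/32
1.5249 bits

Using the chain rule: H(X|Y) = H(X,Y) - H(Y)

First, compute H(X,Y) = 3.1085 bits

Marginal P(Y) = (5/16, 11/32, 11/32)
H(Y) = 1.5835 bits

H(X|Y) = H(X,Y) - H(Y) = 3.1085 - 1.5835 = 1.5249 bits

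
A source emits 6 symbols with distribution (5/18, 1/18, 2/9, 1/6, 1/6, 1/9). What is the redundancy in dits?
0.0433 dits

Redundancy measures how far a source is from maximum entropy:
R = H_max - H(X)

Maximum entropy for 6 symbols: H_max = log_10(6) = 0.7782 dits
Actual entropy: H(X) = 0.7348 dits
Redundancy: R = 0.7782 - 0.7348 = 0.0433 dits

This redundancy represents potential for compression: the source could be compressed by 0.0433 dits per symbol.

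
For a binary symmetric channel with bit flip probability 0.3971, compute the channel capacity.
0.0308 bits

For a binary symmetric channel (BSC) with error probability p:
Capacity C = 1 - H(p) bits per symbol

where H(p) = -p log₂(p) - (1-p) log₂(1-p) is the binary entropy function.

H(0.3971) = 0.9692 bits
C = 1 - 0.9692 = 0.0308 bits per symbol

This means we can reliably transmit up to 0.0308 bits of information per channel use.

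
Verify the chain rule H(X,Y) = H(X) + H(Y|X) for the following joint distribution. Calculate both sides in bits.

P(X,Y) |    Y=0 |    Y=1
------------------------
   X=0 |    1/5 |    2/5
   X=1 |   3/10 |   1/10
H(X,Y) = 1.8464, H(X) = 0.9710, H(Y|X) = 0.8755 (all in bits)

Chain rule: H(X,Y) = H(X) + H(Y|X)

Left side — joint entropy directly:
H(X,Y) = -Σ p(x,y) log p(x,y) = 1.8464 bits

Right side — compute H(Y|X) from the conditional distributions:
P(X) = (3/5, 2/5), so H(X) = 0.9710 bits
H(Y|X) = Σ_x P(X=x) · H(Y|X=x):
  P(Y|X=0) = (1/3, 2/3), H(Y|X=0) = 0.9183, weight P(X=0) = 3/5
  P(Y|X=1) = (3/4, 1/4), H(Y|X=1) = 0.8113, weight P(X=1) = 2/5
H(Y|X) = 0.8755 bits

H(X) + H(Y|X) = 0.9710 + 0.8755 = 1.8464 bits

Both sides equal 1.8464 bits. ✓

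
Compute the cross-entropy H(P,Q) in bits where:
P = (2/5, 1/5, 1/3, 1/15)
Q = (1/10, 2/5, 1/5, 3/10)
2.4829 bits

Cross-entropy: H(P,Q) = -Σ p(x) log q(x)

Alternatively: H(P,Q) = H(P) + D_KL(P||Q)
H(P) = 1.7819 bits
D_KL(P||Q) = 0.7010 bits

H(P,Q) = 1.7819 + 0.7010 = 2.4829 bits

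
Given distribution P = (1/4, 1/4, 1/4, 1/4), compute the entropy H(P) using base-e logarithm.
1.3863 nats

Shannon entropy is H(X) = -Σ p(x) log p(x).

For P = (1/4, 1/4, 1/4, 1/4):
H = -1/4 × log_e(1/4) -1/4 × log_e(1/4) -1/4 × log_e(1/4) -1/4 × log_e(1/4)
H = 1.3863 nats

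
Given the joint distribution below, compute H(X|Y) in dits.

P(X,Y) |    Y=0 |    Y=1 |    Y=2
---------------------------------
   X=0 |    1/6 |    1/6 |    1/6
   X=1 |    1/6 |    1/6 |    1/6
0.3010 dits

Using the chain rule: H(X|Y) = H(X,Y) - H(Y)

First, compute H(X,Y) = 0.7782 dits

Marginal P(Y) = (1/3, 1/3, 1/3)
H(Y) = 0.4771 dits

H(X|Y) = H(X,Y) - H(Y) = 0.7782 - 0.4771 = 0.3010 dits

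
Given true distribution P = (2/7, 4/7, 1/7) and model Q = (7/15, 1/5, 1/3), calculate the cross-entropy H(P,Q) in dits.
0.5621 dits

Cross-entropy: H(P,Q) = -Σ p(x) log q(x)

Alternatively: H(P,Q) = H(P) + D_KL(P||Q)
H(P) = 0.4151 dits
D_KL(P||Q) = 0.1471 dits

H(P,Q) = 0.4151 + 0.1471 = 0.5621 dits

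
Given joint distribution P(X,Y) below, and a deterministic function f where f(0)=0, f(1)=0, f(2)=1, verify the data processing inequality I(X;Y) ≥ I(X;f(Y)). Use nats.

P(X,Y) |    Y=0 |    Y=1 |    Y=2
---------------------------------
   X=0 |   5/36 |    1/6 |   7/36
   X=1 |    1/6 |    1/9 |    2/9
I(X;Y) = 0.0078, I(X;f(Y)) = 0.0016, inequality holds: 0.0078 ≥ 0.0016

Data Processing Inequality: For any Markov chain X → Y → Z, we have I(X;Y) ≥ I(X;Z).

Here Z = f(Y) is a deterministic function of Y, forming X → Y → Z.

Original I(X;Y) = 0.0078 nats

After applying f:
P(X,Z) where Z=f(Y):
- P(X,Z=0) = P(X,Y=0) + P(X,Y=1)
- P(X,Z=1) = P(X,Y=2)

I(X;Z) = I(X;f(Y)) = 0.0016 nats

Verification: 0.0078 ≥ 0.0016 ✓

Information cannot be created by processing; the function f can only lose information about X.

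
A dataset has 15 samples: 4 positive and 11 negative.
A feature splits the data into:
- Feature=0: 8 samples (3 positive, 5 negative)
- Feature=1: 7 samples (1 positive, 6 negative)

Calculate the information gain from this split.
0.0515 bits

Information Gain = H(Y) - H(Y|Feature)

Before split:
P(positive) = 4/15 = 0.2667
H(Y) = 0.8366 bits

After split:
Feature=0: H = 0.9544 bits (weight = 8/15)
Feature=1: H = 0.5917 bits (weight = 7/15)
H(Y|Feature) = (8/15)×0.9544 + (7/15)×0.5917 = 0.7851 bits

Information Gain = 0.8366 - 0.7851 = 0.0515 bits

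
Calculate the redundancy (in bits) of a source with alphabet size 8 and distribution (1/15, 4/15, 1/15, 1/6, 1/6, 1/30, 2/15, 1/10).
0.2256 bits

Redundancy measures how far a source is from maximum entropy:
R = H_max - H(X)

Maximum entropy for 8 symbols: H_max = log_2(8) = 3.0000 bits
Actual entropy: H(X) = 2.7744 bits
Redundancy: R = 3.0000 - 2.7744 = 0.2256 bits

This redundancy represents potential for compression: the source could be compressed by 0.2256 bits per symbol.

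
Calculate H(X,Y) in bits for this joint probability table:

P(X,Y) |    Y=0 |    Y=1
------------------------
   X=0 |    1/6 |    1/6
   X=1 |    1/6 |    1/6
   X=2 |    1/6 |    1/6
2.5850 bits

Joint entropy is H(X,Y) = -Σ_{x,y} p(x,y) log p(x,y).

Summing over all non-zero entries:
H(X,Y) = -[1/6·log_2(1/6) + 1/6·log_2(1/6) + 1/6·log_2(1/6) + 1/6·log_2(1/6) + 1/6·log_2(1/6) + 1/6·log_2(1/6)]
H(X,Y) = 2.5850 bits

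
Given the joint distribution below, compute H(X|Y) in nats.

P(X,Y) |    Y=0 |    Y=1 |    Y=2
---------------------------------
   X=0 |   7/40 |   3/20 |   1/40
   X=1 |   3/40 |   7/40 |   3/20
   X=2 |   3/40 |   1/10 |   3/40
1.0090 nats

Using the chain rule: H(X|Y) = H(X,Y) - H(Y)

First, compute H(X,Y) = 2.0845 nats

Marginal P(Y) = (13/40, 17/40, 1/4)
H(Y) = 1.0755 nats

H(X|Y) = H(X,Y) - H(Y) = 2.0845 - 1.0755 = 1.0090 nats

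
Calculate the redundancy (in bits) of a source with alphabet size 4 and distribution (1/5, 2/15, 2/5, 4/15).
0.1108 bits

Redundancy measures how far a source is from maximum entropy:
R = H_max - H(X)

Maximum entropy for 4 symbols: H_max = log_2(4) = 2.0000 bits
Actual entropy: H(X) = 1.8892 bits
Redundancy: R = 2.0000 - 1.8892 = 0.1108 bits

This redundancy represents potential for compression: the source could be compressed by 0.1108 bits per symbol.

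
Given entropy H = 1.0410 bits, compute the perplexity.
2.0577

Perplexity is 2^H (or exp(H) for natural log).

H = 1.0410 bits
Perplexity = 2^1.0410 = 2.0577

Interpretation: The model's uncertainty is equivalent to choosing uniformly among 2.1 options.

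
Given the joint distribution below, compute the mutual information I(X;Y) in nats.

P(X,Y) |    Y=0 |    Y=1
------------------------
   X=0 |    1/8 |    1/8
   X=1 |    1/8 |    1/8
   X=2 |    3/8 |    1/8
0.0338 nats

Mutual information: I(X;Y) = H(X) + H(Y) - H(X,Y)

Marginals:
P(X) = (1/4, 1/4, 1/2), H(X) = 1.0397 nats
P(Y) = (5/8, 3/8), H(Y) = 0.6616 nats

Joint entropy: H(X,Y) = 1.6675 nats

I(X;Y) = 1.0397 + 0.6616 - 1.6675 = 0.0338 nats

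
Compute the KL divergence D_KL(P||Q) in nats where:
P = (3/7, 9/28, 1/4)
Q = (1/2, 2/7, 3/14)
0.0103 nats

KL divergence: D_KL(P||Q) = Σ p(x) log(p(x)/q(x))

Computing term by term:
  x=0: 3/7 × log_e[(3/7)/(1/2)] = 3/7 × -0.1542 = -0.0661
  x=1: 9/28 × log_e[(9/28)/(2/7)] = 9/28 × 0.1178 = 0.0379
  x=2: 1/4 × log_e[(1/4)/(3/14)] = 1/4 × 0.1542 = 0.0385

D_KL(P||Q) = 0.0103 nats

Note: KL divergence is always non-negative and equals 0 iff P = Q.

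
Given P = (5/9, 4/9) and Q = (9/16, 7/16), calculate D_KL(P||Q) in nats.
0.0001 nats

KL divergence: D_KL(P||Q) = Σ p(x) log(p(x)/q(x))

Computing term by term:
  x=0: 5/9 × log_e[(5/9)/(9/16)] = 5/9 × -0.0124 = -0.0069
  x=1: 4/9 × log_e[(4/9)/(7/16)] = 4/9 × 0.0157 = 0.0070

D_KL(P||Q) = 0.0001 nats

Note: KL divergence is always non-negative and equals 0 iff P = Q.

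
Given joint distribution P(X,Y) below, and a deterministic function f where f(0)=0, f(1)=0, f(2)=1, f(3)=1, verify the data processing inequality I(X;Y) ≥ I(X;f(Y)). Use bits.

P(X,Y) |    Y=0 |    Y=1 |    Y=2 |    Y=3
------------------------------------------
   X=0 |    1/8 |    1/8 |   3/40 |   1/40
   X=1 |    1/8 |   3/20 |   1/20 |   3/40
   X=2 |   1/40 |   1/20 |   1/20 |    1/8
I(X;Y) = 0.1368, I(X;f(Y)) = 0.0901, inequality holds: 0.1368 ≥ 0.0901

Data Processing Inequality: For any Markov chain X → Y → Z, we have I(X;Y) ≥ I(X;Z).

Here Z = f(Y) is a deterministic function of Y, forming X → Y → Z.

Original I(X;Y) = 0.1368 bits

After applying f:
P(X,Z) where Z=f(Y):
- P(X,Z=0) = P(X,Y=0) + P(X,Y=1)
- P(X,Z=1) = P(X,Y=2) + P(X,Y=3)

I(X;Z) = I(X;f(Y)) = 0.0901 bits

Verification: 0.1368 ≥ 0.0901 ✓

Information cannot be created by processing; the function f can only lose information about X.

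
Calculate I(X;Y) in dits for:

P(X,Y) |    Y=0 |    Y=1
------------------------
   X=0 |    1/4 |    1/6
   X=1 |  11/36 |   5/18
0.0012 dits

Mutual information: I(X;Y) = H(X) + H(Y) - H(X,Y)

Marginals:
P(X) = (5/12, 7/12), H(X) = 0.2950 dits
P(Y) = (5/9, 4/9), H(Y) = 0.2983 dits

Joint entropy: H(X,Y) = 0.5921 dits

I(X;Y) = 0.2950 + 0.2983 - 0.5921 = 0.0012 dits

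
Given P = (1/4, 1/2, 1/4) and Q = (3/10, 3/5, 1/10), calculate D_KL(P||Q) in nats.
0.0923 nats

KL divergence: D_KL(P||Q) = Σ p(x) log(p(x)/q(x))

Computing term by term:
  x=0: 1/4 × log_e[(1/4)/(3/10)] = 1/4 × -0.1823 = -0.0456
  x=1: 1/2 × log_e[(1/2)/(3/5)] = 1/2 × -0.1823 = -0.0912
  x=2: 1/4 × log_e[(1/4)/(1/10)] = 1/4 × 0.9163 = 0.2291

D_KL(P||Q) = 0.0923 nats

Note: KL divergence is always non-negative and equals 0 iff P = Q.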